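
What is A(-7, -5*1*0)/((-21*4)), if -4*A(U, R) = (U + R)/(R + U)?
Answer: 1/336 ≈ 0.0029762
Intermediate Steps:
A(U, R) = -¼ (A(U, R) = -(U + R)/(4*(R + U)) = -(R + U)/(4*(R + U)) = -¼*1 = -¼)
A(-7, -5*1*0)/((-21*4)) = -¼/(-21*4) = -¼/(-84) = -1/84*(-¼) = 1/336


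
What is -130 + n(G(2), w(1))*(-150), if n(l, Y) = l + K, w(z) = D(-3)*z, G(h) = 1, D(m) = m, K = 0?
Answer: -280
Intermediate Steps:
w(z) = -3*z
n(l, Y) = l (n(l, Y) = l + 0 = l)
-130 + n(G(2), w(1))*(-150) = -130 + 1*(-150) = -130 - 150 = -280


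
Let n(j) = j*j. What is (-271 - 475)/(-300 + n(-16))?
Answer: 373/22 ≈ 16.955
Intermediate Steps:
n(j) = j²
(-271 - 475)/(-300 + n(-16)) = (-271 - 475)/(-300 + (-16)²) = -746/(-300 + 256) = -746/(-44) = -746*(-1/44) = 373/22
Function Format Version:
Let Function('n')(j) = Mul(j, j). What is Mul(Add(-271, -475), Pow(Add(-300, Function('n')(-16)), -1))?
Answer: Rational(373, 22) ≈ 16.955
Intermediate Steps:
Function('n')(j) = Pow(j, 2)
Mul(Add(-271, -475), Pow(Add(-300, Function('n')(-16)), -1)) = Mul(Add(-271, -475), Pow(Add(-300, Pow(-16, 2)), -1)) = Mul(-746, Pow(Add(-300, 256), -1)) = Mul(-746, Pow(-44, -1)) = Mul(-746, Rational(-1, 44)) = Rational(373, 22)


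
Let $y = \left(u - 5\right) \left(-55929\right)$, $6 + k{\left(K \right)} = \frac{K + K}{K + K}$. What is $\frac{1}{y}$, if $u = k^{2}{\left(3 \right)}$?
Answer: $- \frac{1}{1118580} \approx -8.9399 \cdot 10^{-7}$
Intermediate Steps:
$k{\left(K \right)} = -5$ ($k{\left(K \right)} = -6 + \frac{K + K}{K + K} = -6 + \frac{2 K}{2 K} = -6 + 2 K \frac{1}{2 K} = -6 + 1 = -5$)
$u = 25$ ($u = \left(-5\right)^{2} = 25$)
$y = -1118580$ ($y = \left(25 - 5\right) \left(-55929\right) = 20 \left(-55929\right) = -1118580$)
$\frac{1}{y} = \frac{1}{-1118580} = - \frac{1}{1118580}$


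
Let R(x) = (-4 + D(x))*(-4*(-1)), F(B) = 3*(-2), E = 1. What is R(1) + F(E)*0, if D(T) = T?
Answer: -12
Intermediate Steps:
F(B) = -6
R(x) = -16 + 4*x (R(x) = (-4 + x)*(-4*(-1)) = (-4 + x)*4 = -16 + 4*x)
R(1) + F(E)*0 = (-16 + 4*1) - 6*0 = (-16 + 4) + 0 = -12 + 0 = -12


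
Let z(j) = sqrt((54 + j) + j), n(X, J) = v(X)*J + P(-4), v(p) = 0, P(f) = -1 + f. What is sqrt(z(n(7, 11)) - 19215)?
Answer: sqrt(-19215 + 2*sqrt(11)) ≈ 138.59*I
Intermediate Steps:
n(X, J) = -5 (n(X, J) = 0*J + (-1 - 4) = 0 - 5 = -5)
z(j) = sqrt(54 + 2*j)
sqrt(z(n(7, 11)) - 19215) = sqrt(sqrt(54 + 2*(-5)) - 19215) = sqrt(sqrt(54 - 10) - 19215) = sqrt(sqrt(44) - 19215) = sqrt(2*sqrt(11) - 19215) = sqrt(-19215 + 2*sqrt(11))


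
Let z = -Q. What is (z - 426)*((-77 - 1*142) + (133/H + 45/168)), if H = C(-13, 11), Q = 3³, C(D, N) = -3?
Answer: 6673445/56 ≈ 1.1917e+5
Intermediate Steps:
Q = 27
H = -3
z = -27 (z = -1*27 = -27)
(z - 426)*((-77 - 1*142) + (133/H + 45/168)) = (-27 - 426)*((-77 - 1*142) + (133/(-3) + 45/168)) = -453*((-77 - 142) + (133*(-⅓) + 45*(1/168))) = -453*(-219 + (-133/3 + 15/56)) = -453*(-219 - 7403/168) = -453*(-44195/168) = 6673445/56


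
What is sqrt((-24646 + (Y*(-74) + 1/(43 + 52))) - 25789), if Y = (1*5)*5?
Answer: I*sqrt(471872030)/95 ≈ 228.66*I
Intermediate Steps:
Y = 25 (Y = 5*5 = 25)
sqrt((-24646 + (Y*(-74) + 1/(43 + 52))) - 25789) = sqrt((-24646 + (25*(-74) + 1/(43 + 52))) - 25789) = sqrt((-24646 + (-1850 + 1/95)) - 25789) = sqrt((-24646 - 175749/95) - 25789) = sqrt(-2517119/95 - 25789) = sqrt(-4967074/95) = I*sqrt(471872030)/95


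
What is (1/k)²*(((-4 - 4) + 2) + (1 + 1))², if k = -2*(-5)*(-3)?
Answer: 4/225 ≈ 0.017778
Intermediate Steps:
k = -30 (k = 10*(-3) = -30)
(1/k)²*(((-4 - 4) + 2) + (1 + 1))² = (1/(-30))²*(((-4 - 4) + 2) + (1 + 1))² = (-1/30)²*((-8 + 2) + 2)² = (-6 + 2)²/900 = (1/900)*(-4)² = (1/900)*16 = 4/225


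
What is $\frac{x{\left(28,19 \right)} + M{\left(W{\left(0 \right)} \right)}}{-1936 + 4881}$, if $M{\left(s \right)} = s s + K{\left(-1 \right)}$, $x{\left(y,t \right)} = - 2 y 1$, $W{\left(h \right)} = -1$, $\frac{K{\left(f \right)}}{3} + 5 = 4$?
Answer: $- \frac{58}{2945} \approx -0.019694$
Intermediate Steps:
$K{\left(f \right)} = -3$ ($K{\left(f \right)} = -15 + 3 \cdot 4 = -15 + 12 = -3$)
$x{\left(y,t \right)} = - 2 y$
$M{\left(s \right)} = -3 + s^{2}$ ($M{\left(s \right)} = s s - 3 = s^{2} - 3 = -3 + s^{2}$)
$\frac{x{\left(28,19 \right)} + M{\left(W{\left(0 \right)} \right)}}{-1936 + 4881} = \frac{\left(-2\right) 28 - \left(3 - \left(-1\right)^{2}\right)}{-1936 + 4881} = \frac{-56 + \left(-3 + 1\right)}{2945} = \left(-56 - 2\right) \frac{1}{2945} = \left(-58\right) \frac{1}{2945} = - \frac{58}{2945}$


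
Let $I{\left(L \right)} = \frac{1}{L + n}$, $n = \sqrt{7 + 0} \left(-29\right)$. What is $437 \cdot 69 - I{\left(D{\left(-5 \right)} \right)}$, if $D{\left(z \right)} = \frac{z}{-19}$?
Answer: $\frac{64080612941}{2125182} + \frac{10469 \sqrt{7}}{2125182} \approx 30153.0$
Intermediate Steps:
$D{\left(z \right)} = - \frac{z}{19}$ ($D{\left(z \right)} = z \left(- \frac{1}{19}\right) = - \frac{z}{19}$)
$n = - 29 \sqrt{7}$ ($n = \sqrt{7} \left(-29\right) = - 29 \sqrt{7} \approx -76.727$)
$I{\left(L \right)} = \frac{1}{L - 29 \sqrt{7}}$
$437 \cdot 69 - I{\left(D{\left(-5 \right)} \right)} = 437 \cdot 69 - \frac{1}{\left(- \frac{1}{19}\right) \left(-5\right) - 29 \sqrt{7}} = 30153 - \frac{1}{\frac{5}{19} - 29 \sqrt{7}}$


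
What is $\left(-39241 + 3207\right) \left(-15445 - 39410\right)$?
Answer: $1976645070$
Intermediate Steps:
$\left(-39241 + 3207\right) \left(-15445 - 39410\right) = \left(-36034\right) \left(-54855\right) = 1976645070$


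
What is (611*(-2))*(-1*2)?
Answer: 2444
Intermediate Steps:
(611*(-2))*(-1*2) = -1222*(-2) = 2444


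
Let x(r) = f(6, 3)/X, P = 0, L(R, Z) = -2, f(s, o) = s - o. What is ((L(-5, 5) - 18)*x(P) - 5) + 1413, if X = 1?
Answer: 1348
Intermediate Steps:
x(r) = 3 (x(r) = (6 - 1*3)/1 = (6 - 3)*1 = 3*1 = 3)
((L(-5, 5) - 18)*x(P) - 5) + 1413 = ((-2 - 18)*3 - 5) + 1413 = (-20*3 - 5) + 1413 = (-60 - 5) + 1413 = -65 + 1413 = 1348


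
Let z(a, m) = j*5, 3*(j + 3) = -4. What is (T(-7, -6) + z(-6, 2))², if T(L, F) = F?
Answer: 6889/9 ≈ 765.44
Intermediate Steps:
j = -13/3 (j = -3 + (⅓)*(-4) = -3 - 4/3 = -13/3 ≈ -4.3333)
z(a, m) = -65/3 (z(a, m) = -13/3*5 = -65/3)
(T(-7, -6) + z(-6, 2))² = (-6 - 65/3)² = (-83/3)² = 6889/9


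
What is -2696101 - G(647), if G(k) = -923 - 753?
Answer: -2694425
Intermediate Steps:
G(k) = -1676
-2696101 - G(647) = -2696101 - 1*(-1676) = -2696101 + 1676 = -2694425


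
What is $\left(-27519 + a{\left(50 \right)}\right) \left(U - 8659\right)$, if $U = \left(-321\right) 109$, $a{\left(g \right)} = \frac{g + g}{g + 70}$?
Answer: $\frac{3603338816}{3} \approx 1.2011 \cdot 10^{9}$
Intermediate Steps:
$a{\left(g \right)} = \frac{2 g}{70 + g}$
$U = -34989$
$\left(-27519 + a{\left(50 \right)}\right) \left(U - 8659\right) = \left(-27519 + 2 \cdot 50 \frac{1}{70 + 50}\right) \left(-34989 - 8659\right) = \left(-27519 + 2 \cdot 50 \cdot \frac{1}{120}\right) \left(-43648\right) = \left(-27519 + \frac{5}{6}\right) \left(-43648\right) = \left(- \frac{165109}{6}\right) \left(-43648\right) = \frac{3603338816}{3}$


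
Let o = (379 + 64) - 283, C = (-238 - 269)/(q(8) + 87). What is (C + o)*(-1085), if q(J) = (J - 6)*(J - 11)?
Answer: -4503835/27 ≈ -1.6681e+5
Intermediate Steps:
q(J) = (-11 + J)*(-6 + J) (q(J) = (-6 + J)*(-11 + J) = (-11 + J)*(-6 + J))
C = -169/27 (C = (-238 - 269)/((66 + 8**2 - 17*8) + 87) = -507/((66 + 64 - 136) + 87) = -507/(-6 + 87) = -507/81 = -507*1/81 = -169/27 ≈ -6.2593)
o = 160 (o = 443 - 283 = 160)
(C + o)*(-1085) = (-169/27 + 160)*(-1085) = (4151/27)*(-1085) = -4503835/27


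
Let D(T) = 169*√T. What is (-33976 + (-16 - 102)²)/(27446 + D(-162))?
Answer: -275173596/378954899 + 15249546*I*√2/378954899 ≈ -0.72614 + 0.056909*I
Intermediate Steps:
(-33976 + (-16 - 102)²)/(27446 + D(-162)) = (-33976 + (-16 - 102)²)/(27446 + 169*√(-162)) = (-33976 + (-118)²)/(27446 + 169*(9*I*√2)) = (-33976 + 13924)/(27446 + 1521*I*√2) = -20052/(27446 + 1521*I*√2)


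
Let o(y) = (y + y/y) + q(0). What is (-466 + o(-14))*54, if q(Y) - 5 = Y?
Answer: -25596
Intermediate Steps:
q(Y) = 5 + Y
o(y) = 6 + y (o(y) = (y + y/y) + (5 + 0) = (y + 1) + 5 = (1 + y) + 5 = 6 + y)
(-466 + o(-14))*54 = (-466 + (6 - 14))*54 = (-466 - 8)*54 = -474*54 = -25596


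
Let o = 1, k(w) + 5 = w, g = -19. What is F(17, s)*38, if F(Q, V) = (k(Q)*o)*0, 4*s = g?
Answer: 0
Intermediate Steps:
k(w) = -5 + w
s = -19/4 (s = (¼)*(-19) = -19/4 ≈ -4.7500)
F(Q, V) = 0 (F(Q, V) = ((-5 + Q)*1)*0 = (-5 + Q)*0 = 0)
F(17, s)*38 = 0*38 = 0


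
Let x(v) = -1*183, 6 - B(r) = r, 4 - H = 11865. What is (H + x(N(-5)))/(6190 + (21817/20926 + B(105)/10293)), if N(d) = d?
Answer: -864724344664/444498249709 ≈ -1.9454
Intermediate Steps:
H = -11861 (H = 4 - 1*11865 = 4 - 11865 = -11861)
B(r) = 6 - r
x(v) = -183
(H + x(N(-5)))/(6190 + (21817/20926 + B(105)/10293)) = (-11861 - 183)/(6190 + (21817/20926 + (6 - 1*105)/10293)) = -12044/(6190 + (21817*(1/20926) + (6 - 105)*(1/10293))) = -12044/(6190 + (21817/20926 - 99*1/10293)) = -12044/(6190 + (21817/20926 - 33/3431)) = -12044/(6190 + 74163569/71797106) = -12044/444498249709/71797106 = -12044*71797106/444498249709 = -864724344664/444498249709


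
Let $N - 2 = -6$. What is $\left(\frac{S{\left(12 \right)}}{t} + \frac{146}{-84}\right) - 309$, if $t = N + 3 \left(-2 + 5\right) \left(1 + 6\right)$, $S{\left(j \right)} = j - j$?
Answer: $- \frac{13051}{42} \approx -310.74$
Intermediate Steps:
$N = -4$ ($N = 2 - 6 = -4$)
$S{\left(j \right)} = 0$
$t = 59$ ($t = -4 + 3 \left(-2 + 5\right) \left(1 + 6\right) = -4 + 3 \cdot 3 \cdot 7 = -4 + 3 \cdot 21 = -4 + 63 = 59$)
$\left(\frac{S{\left(12 \right)}}{t} + \frac{146}{-84}\right) - 309 = \left(\frac{0}{59} + \frac{146}{-84}\right) - 309 = \left(0 \cdot \frac{1}{59} + 146 \left(- \frac{1}{84}\right)\right) - 309 = \left(0 - \frac{73}{42}\right) - 309 = - \frac{73}{42} - 309 = - \frac{13051}{42}$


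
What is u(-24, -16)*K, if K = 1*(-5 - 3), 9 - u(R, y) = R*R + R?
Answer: 4344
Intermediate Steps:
u(R, y) = 9 - R - R**2 (u(R, y) = 9 - (R*R + R) = 9 - (R**2 + R) = 9 - (R + R**2) = 9 + (-R - R**2) = 9 - R - R**2)
K = -8 (K = 1*(-8) = -8)
u(-24, -16)*K = (9 - 1*(-24) - 1*(-24)**2)*(-8) = (9 + 24 - 1*576)*(-8) = (9 + 24 - 576)*(-8) = -543*(-8) = 4344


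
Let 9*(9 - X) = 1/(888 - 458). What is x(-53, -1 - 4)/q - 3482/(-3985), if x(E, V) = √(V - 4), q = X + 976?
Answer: 3482/3985 + 11610*I/3811949 ≈ 0.87378 + 0.0030457*I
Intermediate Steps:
X = 34829/3870 (X = 9 - 1/(9*(888 - 458)) = 9 - ⅑/430 = 9 - ⅑*1/430 = 9 - 1/3870 = 34829/3870 ≈ 8.9997)
q = 3811949/3870 (q = 34829/3870 + 976 = 3811949/3870 ≈ 985.00)
x(E, V) = √(-4 + V)
x(-53, -1 - 4)/q - 3482/(-3985) = √(-4 + (-1 - 4))/(3811949/3870) - 3482/(-3985) = √(-4 - 5)*(3870/3811949) - 3482*(-1/3985) = √(-9)*(3870/3811949) + 3482/3985 = (3*I)*(3870/3811949) + 3482/3985 = 11610*I/3811949 + 3482/3985 = 3482/3985 + 11610*I/3811949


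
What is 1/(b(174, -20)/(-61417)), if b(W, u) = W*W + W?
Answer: -61417/30450 ≈ -2.0170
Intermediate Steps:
b(W, u) = W + W**2 (b(W, u) = W**2 + W = W + W**2)
1/(b(174, -20)/(-61417)) = 1/((174*(1 + 174))/(-61417)) = 1/((174*175)*(-1/61417)) = 1/(30450*(-1/61417)) = 1/(-30450/61417) = -61417/30450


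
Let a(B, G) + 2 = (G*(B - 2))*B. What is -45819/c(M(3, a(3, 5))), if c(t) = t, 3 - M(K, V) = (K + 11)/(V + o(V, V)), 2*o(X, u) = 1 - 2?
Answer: -1145475/47 ≈ -24372.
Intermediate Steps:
o(X, u) = -1/2 (o(X, u) = (1 - 2)/2 = (1/2)*(-1) = -1/2)
a(B, G) = -2 + B*G*(-2 + B) (a(B, G) = -2 + (G*(B - 2))*B = -2 + (G*(-2 + B))*B = -2 + B*G*(-2 + B))
M(K, V) = 3 - (11 + K)/(-1/2 + V) (M(K, V) = 3 - (K + 11)/(V - 1/2) = 3 - (11 + K)/(-1/2 + V))
-45819/c(M(3, a(3, 5))) = -45819*(-1 + 2*(-2 + 5*3**2 - 2*3*5))/(-25 - 2*3 + 6*(-2 + 5*3**2 - 2*3*5)) = -45819*(-1 + 2*(-2 + 5*9 - 30))/(-25 - 6 + 6*(-2 + 5*9 - 30)) = -45819*(-1 + 2*(-2 + 45 - 30))/(-25 - 6 + 6*(-2 + 45 - 30)) = -45819*(-1 + 2*13)/(-25 - 6 + 6*13) = -45819*(-1 + 26)/(-25 - 6 + 78) = -45819/(47/25) = -45819/((1/25)*47) = -45819/47/25 = -45819*25/47 = -1145475/47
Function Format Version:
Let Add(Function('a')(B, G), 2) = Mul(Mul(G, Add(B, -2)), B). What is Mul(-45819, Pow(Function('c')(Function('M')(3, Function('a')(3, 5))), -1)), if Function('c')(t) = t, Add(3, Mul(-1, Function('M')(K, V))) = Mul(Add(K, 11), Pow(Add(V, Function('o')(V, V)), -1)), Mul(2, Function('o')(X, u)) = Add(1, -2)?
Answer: Rational(-1145475, 47) ≈ -24372.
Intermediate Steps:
Function('o')(X, u) = Rational(-1, 2) (Function('o')(X, u) = Mul(Rational(1, 2), Add(1, -2)) = Mul(Rational(1, 2), -1) = Rational(-1, 2))
Function('a')(B, G) = Add(-2, Mul(B, G, Add(-2, B))) (Function('a')(B, G) = Add(-2, Mul(Mul(G, Add(B, -2)), B)) = Add(-2, Mul(Mul(G, Add(-2, B)), B)) = Add(-2, Mul(B, G, Add(-2, B))))
Function('M')(K, V) = Add(3, Mul(-1, Pow(Add(Rational(-1, 2), V), -1), Add(11, K))) (Function('M')(K, V) = Add(3, Mul(-1, Mul(Add(K, 11), Pow(Add(V, Rational(-1, 2)), -1)))) = Add(3, Mul(-1, Mul(Add(11, K), Pow(Add(Rational(-1, 2), V), -1)))) = Add(3, Mul(-1, Mul(Pow(Add(Rational(-1, 2), V), -1), Add(11, K)))) = Add(3, Mul(-1, Pow(Add(Rational(-1, 2), V), -1), Add(11, K))))
Mul(-45819, Pow(Function('c')(Function('M')(3, Function('a')(3, 5))), -1)) = Mul(-45819, Pow(Mul(Pow(Add(-1, Mul(2, Add(-2, Mul(5, Pow(3, 2)), Mul(-2, 3, 5)))), -1), Add(-25, Mul(-2, 3), Mul(6, Add(-2, Mul(5, Pow(3, 2)), Mul(-2, 3, 5))))), -1)) = Mul(-45819, Pow(Mul(Pow(Add(-1, Mul(2, Add(-2, Mul(5, 9), -30))), -1), Add(-25, -6, Mul(6, Add(-2, Mul(5, 9), -30)))), -1)) = Mul(-45819, Pow(Mul(Pow(Add(-1, Mul(2, Add(-2, 45, -30))), -1), Add(-25, -6, Mul(6, Add(-2, 45, -30)))), -1)) = Mul(-45819, Pow(Mul(Pow(Add(-1, Mul(2, 13)), -1), Add(-25, -6, Mul(6, 13))), -1)) = Mul(-45819, Pow(Mul(Pow(Add(-1, 26), -1), Add(-25, -6, 78)), -1)) = Mul(-45819, Pow(Mul(Pow(25, -1), 47), -1)) = Mul(-45819, Pow(Mul(Rational(1, 25), 47), -1)) = Mul(-45819, Pow(Rational(47, 25), -1)) = Mul(-45819, Rational(25, 47)) = Rational(-1145475, 47)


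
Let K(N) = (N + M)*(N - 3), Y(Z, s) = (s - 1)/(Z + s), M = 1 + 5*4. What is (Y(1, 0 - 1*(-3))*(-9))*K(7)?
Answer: -504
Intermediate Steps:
M = 21 (M = 1 + 20 = 21)
Y(Z, s) = (-1 + s)/(Z + s)
K(N) = (-3 + N)*(21 + N) (K(N) = (N + 21)*(N - 3) = (21 + N)*(-3 + N) = (-3 + N)*(21 + N))
(Y(1, 0 - 1*(-3))*(-9))*K(7) = (((-1 + (0 - 1*(-3)))/(1 + (0 - 1*(-3))))*(-9))*(-63 + 7² + 18*7) = (((-1 + (0 + 3))/(1 + (0 + 3)))*(-9))*(-63 + 49 + 126) = (((-1 + 3)/(1 + 3))*(-9))*112 = ((2/4)*(-9))*112 = (((¼)*2)*(-9))*112 = ((½)*(-9))*112 = -9/2*112 = -504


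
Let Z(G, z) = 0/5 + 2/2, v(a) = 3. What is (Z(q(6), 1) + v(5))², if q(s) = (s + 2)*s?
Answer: 16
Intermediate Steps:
q(s) = s*(2 + s) (q(s) = (2 + s)*s = s*(2 + s))
Z(G, z) = 1 (Z(G, z) = 0*(⅕) + 2*(½) = 0 + 1 = 1)
(Z(q(6), 1) + v(5))² = (1 + 3)² = 4² = 16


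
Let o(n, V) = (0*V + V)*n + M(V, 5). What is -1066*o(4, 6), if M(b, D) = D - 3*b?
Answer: -11726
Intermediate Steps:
o(n, V) = 5 - 3*V + V*n (o(n, V) = (0*V + V)*n + (5 - 3*V) = (0 + V)*n + (5 - 3*V) = V*n + (5 - 3*V) = 5 - 3*V + V*n)
-1066*o(4, 6) = -1066*(5 - 3*6 + 6*4) = -1066*(5 - 18 + 24) = -1066*11 = -11726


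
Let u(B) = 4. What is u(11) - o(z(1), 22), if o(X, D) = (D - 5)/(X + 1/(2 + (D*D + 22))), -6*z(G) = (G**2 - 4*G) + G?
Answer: -23864/511 ≈ -46.701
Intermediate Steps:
z(G) = G/2 - G**2/6 (z(G) = -((G**2 - 4*G) + G)/6 = -(G**2 - 3*G)/6 = G/2 - G**2/6)
o(X, D) = (-5 + D)/(X + 1/(24 + D**2)) (o(X, D) = (-5 + D)/(X + 1/(2 + (D**2 + 22))) = (-5 + D)/(X + 1/(2 + (22 + D**2))) = (-5 + D)/(X + 1/(24 + D**2)))
u(11) - o(z(1), 22) = 4 - (-120 + 22**3 - 5*22**2 + 24*22)/(1 + 24*((1/6)*1*(3 - 1*1)) + ((1/6)*1*(3 - 1*1))*22**2) = 4 - (-120 + 10648 - 5*484 + 528)/(1 + 24*((1/6)*1*(3 - 1)) + ((1/6)*1*(3 - 1))*484) = 4 - (-120 + 10648 - 2420 + 528)/(1 + 24*((1/6)*1*2) + ((1/6)*1*2)*484) = 4 - 8636/(1 + 24*(1/3) + (1/3)*484) = 4 - 8636/(1 + 8 + 484/3) = 4 - 8636/511/3 = 4 - 3*8636/511 = 4 - 1*25908/511 = 4 - 25908/511 = -23864/511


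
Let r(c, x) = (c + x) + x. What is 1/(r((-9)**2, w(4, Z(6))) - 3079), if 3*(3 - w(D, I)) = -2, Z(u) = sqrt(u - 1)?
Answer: -3/8972 ≈ -0.00033437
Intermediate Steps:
Z(u) = sqrt(-1 + u)
w(D, I) = 11/3 (w(D, I) = 3 - 1/3*(-2) = 3 + 2/3 = 11/3)
r(c, x) = c + 2*x
1/(r((-9)**2, w(4, Z(6))) - 3079) = 1/(((-9)**2 + 2*(11/3)) - 3079) = 1/((81 + 22/3) - 3079) = 1/(265/3 - 3079) = 1/(-8972/3) = -3/8972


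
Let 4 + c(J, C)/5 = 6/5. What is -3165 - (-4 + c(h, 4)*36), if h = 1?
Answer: -2657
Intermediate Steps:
c(J, C) = -14 (c(J, C) = -20 + 5*(6/5) = -20 + 6 = -14)
-3165 - (-4 + c(h, 4)*36) = -3165 - (-4 - 14*36) = -3165 - (-4 - 504) = -3165 - 1*(-508) = -3165 + 508 = -2657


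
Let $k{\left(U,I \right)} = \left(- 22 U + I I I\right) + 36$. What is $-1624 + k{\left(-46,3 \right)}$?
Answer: $-549$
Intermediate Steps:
$k{\left(U,I \right)} = 36 + I^{3} - 22 U$ ($k{\left(U,I \right)} = \left(- 22 U + I^{2} I\right) + 36 = \left(- 22 U + I^{3}\right) + 36 = \left(I^{3} - 22 U\right) + 36 = 36 + I^{3} - 22 U$)
$-1624 + k{\left(-46,3 \right)} = -1624 + \left(36 + 3^{3} - -1012\right) = -1624 + \left(36 + 27 + 1012\right) = -1624 + 1075 = -549$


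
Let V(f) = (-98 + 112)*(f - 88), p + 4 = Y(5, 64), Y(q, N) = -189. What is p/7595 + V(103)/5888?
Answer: 229283/22359680 ≈ 0.010254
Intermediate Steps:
p = -193 (p = -4 - 189 = -193)
V(f) = -1232 + 14*f (V(f) = 14*(-88 + f) = -1232 + 14*f)
p/7595 + V(103)/5888 = -193/7595 + (-1232 + 14*103)/5888 = -193*1/7595 + (-1232 + 1442)*(1/5888) = -193/7595 + 210*(1/5888) = -193/7595 + 105/2944 = 229283/22359680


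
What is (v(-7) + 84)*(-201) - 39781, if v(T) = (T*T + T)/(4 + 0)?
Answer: -117551/2 ≈ -58776.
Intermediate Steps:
v(T) = T/4 + T**2/4 (v(T) = (T**2 + T)/4 = (T + T**2)*(1/4) = T/4 + T**2/4)
(v(-7) + 84)*(-201) - 39781 = ((1/4)*(-7)*(1 - 7) + 84)*(-201) - 39781 = ((1/4)*(-7)*(-6) + 84)*(-201) - 39781 = (21/2 + 84)*(-201) - 39781 = (189/2)*(-201) - 39781 = -37989/2 - 39781 = -117551/2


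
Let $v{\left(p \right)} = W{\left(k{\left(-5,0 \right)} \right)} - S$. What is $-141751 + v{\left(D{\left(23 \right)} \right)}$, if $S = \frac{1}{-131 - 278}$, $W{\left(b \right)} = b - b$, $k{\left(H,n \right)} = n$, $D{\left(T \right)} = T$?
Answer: $- \frac{57976158}{409} \approx -1.4175 \cdot 10^{5}$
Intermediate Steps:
$W{\left(b \right)} = 0$
$S = - \frac{1}{409}$ ($S = \frac{1}{-409} = - \frac{1}{409} \approx -0.002445$)
$v{\left(p \right)} = \frac{1}{409}$ ($v{\left(p \right)} = 0 - - \frac{1}{409} = 0 + \frac{1}{409} = \frac{1}{409}$)
$-141751 + v{\left(D{\left(23 \right)} \right)} = -141751 + \frac{1}{409} = - \frac{57976158}{409}$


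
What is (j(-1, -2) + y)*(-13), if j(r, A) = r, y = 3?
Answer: -26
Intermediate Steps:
(j(-1, -2) + y)*(-13) = (-1 + 3)*(-13) = 2*(-13) = -26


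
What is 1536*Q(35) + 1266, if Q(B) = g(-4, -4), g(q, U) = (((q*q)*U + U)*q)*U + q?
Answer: -1676046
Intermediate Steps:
g(q, U) = q + U*q*(U + U*q²) (g(q, U) = ((q²*U + U)*q)*U + q = ((U*q² + U)*q)*U + q = ((U + U*q²)*q)*U + q = (q*(U + U*q²))*U + q = U*q*(U + U*q²) + q = q + U*q*(U + U*q²))
Q(B) = -1092 (Q(B) = -4*(1 + (-4)² + (-4)²*(-4)²) = -4*(1 + 16 + 16*16) = -4*(1 + 16 + 256) = -4*273 = -1092)
1536*Q(35) + 1266 = 1536*(-1092) + 1266 = -1677312 + 1266 = -1676046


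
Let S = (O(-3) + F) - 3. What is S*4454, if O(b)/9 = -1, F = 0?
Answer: -53448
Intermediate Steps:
O(b) = -9 (O(b) = 9*(-1) = -9)
S = -12 (S = (-9 + 0) - 3 = -9 - 3 = -12)
S*4454 = -12*4454 = -53448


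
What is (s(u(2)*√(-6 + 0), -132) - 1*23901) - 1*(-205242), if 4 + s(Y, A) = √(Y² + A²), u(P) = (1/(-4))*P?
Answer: 181337 + √69690/2 ≈ 1.8147e+5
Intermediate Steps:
u(P) = -P/4 (u(P) = (1*(-¼))*P = -P/4)
s(Y, A) = -4 + √(A² + Y²) (s(Y, A) = -4 + √(Y² + A²) = -4 + √(A² + Y²))
(s(u(2)*√(-6 + 0), -132) - 1*23901) - 1*(-205242) = ((-4 + √((-132)² + ((-¼*2)*√(-6 + 0))²)) - 1*23901) - 1*(-205242) = ((-4 + √(17424 + (-I*√6/2)²)) - 23901) + 205242 = ((-4 + √(17424 - 3/2)) - 23901) + 205242 = ((-4 + √(34845/2)) - 23901) + 205242 = ((-4 + √69690/2) - 23901) + 205242 = (-23905 + √69690/2) + 205242 = 181337 + √69690/2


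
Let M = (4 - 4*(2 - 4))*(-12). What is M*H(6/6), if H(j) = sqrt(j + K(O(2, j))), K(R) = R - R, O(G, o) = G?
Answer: -144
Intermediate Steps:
K(R) = 0
H(j) = sqrt(j) (H(j) = sqrt(j + 0) = sqrt(j))
M = -144 (M = (4 - 4*(-2))*(-12) = (4 + 8)*(-12) = 12*(-12) = -144)
M*H(6/6) = -144*sqrt(6/6) = -144*sqrt(6*(1/6)) = -144*sqrt(1) = -144*1 = -144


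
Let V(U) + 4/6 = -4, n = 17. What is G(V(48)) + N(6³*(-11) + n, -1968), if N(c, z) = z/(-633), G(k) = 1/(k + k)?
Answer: 17735/5908 ≈ 3.0019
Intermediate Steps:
V(U) = -14/3 (V(U) = -⅔ - 4 = -14/3)
G(k) = 1/(2*k)
N(c, z) = -z/633 (N(c, z) = z*(-1/633) = -z/633)
G(V(48)) + N(6³*(-11) + n, -1968) = 1/(2*(-14/3)) - 1/633*(-1968) = (½)*(-3/14) + 656/211 = -3/28 + 656/211 = 17735/5908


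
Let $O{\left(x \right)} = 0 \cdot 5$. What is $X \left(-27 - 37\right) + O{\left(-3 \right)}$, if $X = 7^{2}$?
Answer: $-3136$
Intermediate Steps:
$O{\left(x \right)} = 0$
$X = 49$
$X \left(-27 - 37\right) + O{\left(-3 \right)} = 49 \left(-27 - 37\right) + 0 = 49 \left(-64\right) + 0 = -3136 + 0 = -3136$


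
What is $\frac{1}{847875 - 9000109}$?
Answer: $- \frac{1}{8152234} \approx -1.2267 \cdot 10^{-7}$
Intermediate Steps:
$\frac{1}{847875 - 9000109} = \frac{1}{-8152234} = - \frac{1}{8152234}$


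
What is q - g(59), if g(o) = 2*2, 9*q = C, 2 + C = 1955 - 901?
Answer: 1016/9 ≈ 112.89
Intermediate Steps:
C = 1052 (C = -2 + (1955 - 901) = -2 + 1054 = 1052)
q = 1052/9 (q = (⅑)*1052 = 1052/9 ≈ 116.89)
g(o) = 4
q - g(59) = 1052/9 - 1*4 = 1052/9 - 4 = 1016/9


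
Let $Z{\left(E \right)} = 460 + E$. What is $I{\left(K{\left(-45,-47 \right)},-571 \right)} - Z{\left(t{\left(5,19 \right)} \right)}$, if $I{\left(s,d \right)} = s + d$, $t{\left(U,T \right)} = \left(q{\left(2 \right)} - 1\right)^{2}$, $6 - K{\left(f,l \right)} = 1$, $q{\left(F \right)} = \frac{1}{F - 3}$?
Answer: $-1030$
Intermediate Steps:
$q{\left(F \right)} = \frac{1}{-3 + F}$
$K{\left(f,l \right)} = 5$ ($K{\left(f,l \right)} = 6 - 1 = 5$)
$t{\left(U,T \right)} = 4$ ($t{\left(U,T \right)} = \left(\frac{1}{-3 + 2} - 1\right)^{2} = \left(\frac{1}{-1} - 1\right)^{2} = \left(-1 - 1\right)^{2} = \left(-2\right)^{2} = 4$)
$I{\left(s,d \right)} = d + s$
$I{\left(K{\left(-45,-47 \right)},-571 \right)} - Z{\left(t{\left(5,19 \right)} \right)} = \left(-571 + 5\right) - \left(460 + 4\right) = -566 - 464 = -1030$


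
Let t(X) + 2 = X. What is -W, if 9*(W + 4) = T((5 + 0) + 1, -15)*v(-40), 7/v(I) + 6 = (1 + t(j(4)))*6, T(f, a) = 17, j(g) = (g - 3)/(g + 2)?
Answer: 515/99 ≈ 5.2020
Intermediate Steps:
j(g) = (-3 + g)/(2 + g)
t(X) = -2 + X
v(I) = -7/11 (v(I) = 7/(-6 + (1 + (-2 + (-3 + 4)/(2 + 4)))*6) = 7/(-6 + (1 + (-2 + 1/6))*6) = 7/(-6 + (1 + (-2 + (⅙)*1))*6) = 7/(-6 + (1 + (-2 + ⅙))*6) = 7/(-6 + (1 - 11/6)*6) = 7/(-6 - ⅚*6) = 7/(-6 - 5) = 7/(-11) = 7*(-1/11) = -7/11)
W = -515/99 (W = -4 + (17*(-7/11))/9 = -4 + (⅑)*(-119/11) = -4 - 119/99 = -515/99 ≈ -5.2020)
-W = -1*(-515/99) = 515/99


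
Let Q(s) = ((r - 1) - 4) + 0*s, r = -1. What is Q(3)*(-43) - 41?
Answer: 217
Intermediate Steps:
Q(s) = -6 (Q(s) = ((-1 - 1) - 4) + 0*s = (-2 - 4) + 0 = -6 + 0 = -6)
Q(3)*(-43) - 41 = -6*(-43) - 41 = 258 - 41 = 217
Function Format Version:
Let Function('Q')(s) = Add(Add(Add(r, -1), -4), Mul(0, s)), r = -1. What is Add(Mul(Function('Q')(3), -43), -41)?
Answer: 217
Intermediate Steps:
Function('Q')(s) = -6 (Function('Q')(s) = Add(Add(Add(-1, -1), -4), Mul(0, s)) = Add(Add(-2, -4), 0) = Add(-6, 0) = -6)
Add(Mul(Function('Q')(3), -43), -41) = Add(Mul(-6, -43), -41) = Add(258, -41) = 217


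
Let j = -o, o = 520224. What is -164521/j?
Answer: 164521/520224 ≈ 0.31625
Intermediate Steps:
j = -520224 (j = -1*520224 = -520224)
-164521/j = -164521/(-520224) = -164521*(-1/520224) = 164521/520224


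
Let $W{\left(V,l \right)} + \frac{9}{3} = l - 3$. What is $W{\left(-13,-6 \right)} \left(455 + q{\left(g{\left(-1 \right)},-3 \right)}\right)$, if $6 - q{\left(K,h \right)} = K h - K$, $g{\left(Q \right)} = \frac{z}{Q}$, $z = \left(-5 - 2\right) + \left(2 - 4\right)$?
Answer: $-5964$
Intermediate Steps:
$W{\left(V,l \right)} = -6 + l$ ($W{\left(V,l \right)} = -3 + \left(l - 3\right) = -3 + \left(-3 + l\right) = -6 + l$)
$z = -9$ ($z = -7 + \left(2 - 4\right) = -7 - 2 = -9$)
$g{\left(Q \right)} = - \frac{9}{Q}$
$q{\left(K,h \right)} = 6 + K - K h$ ($q{\left(K,h \right)} = 6 - \left(K h - K\right) = 6 - \left(- K + K h\right) = 6 + K - K h$)
$W{\left(-13,-6 \right)} \left(455 + q{\left(g{\left(-1 \right)},-3 \right)}\right) = \left(-6 - 6\right) \left(455 - \left(-6 - 9 + - \frac{9}{-1} \left(-3\right)\right)\right) = - 12 \left(455 - \left(-15 + \left(-9\right) \left(-1\right) \left(-3\right)\right)\right) = - 12 \left(455 + \left(6 + 9 - 9 \left(-3\right)\right)\right) = - 12 \left(455 + \left(6 + 9 + 27\right)\right) = - 12 \left(455 + 42\right) = \left(-12\right) 497 = -5964$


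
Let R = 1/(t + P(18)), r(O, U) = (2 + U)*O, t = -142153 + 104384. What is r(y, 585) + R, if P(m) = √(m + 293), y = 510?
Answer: 427050421820731/1426497050 - √311/1426497050 ≈ 2.9937e+5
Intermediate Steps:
t = -37769
P(m) = √(293 + m)
r(O, U) = O*(2 + U)
R = 1/(-37769 + √311) (R = 1/(-37769 + √(293 + 18)) = 1/(-37769 + √311) ≈ -2.6489e-5)
r(y, 585) + R = 510*(2 + 585) + (-37769/1426497050 - √311/1426497050) = 510*587 + (-37769/1426497050 - √311/1426497050) = 299370 + (-37769/1426497050 - √311/1426497050) = 427050421820731/1426497050 - √311/1426497050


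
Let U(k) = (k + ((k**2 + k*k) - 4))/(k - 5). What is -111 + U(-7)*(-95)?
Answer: 2311/4 ≈ 577.75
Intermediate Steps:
U(k) = (-4 + k + 2*k**2)/(-5 + k) (U(k) = (k + ((k**2 + k**2) - 4))/(-5 + k) = (k + (2*k**2 - 4))/(-5 + k) = (k + (-4 + 2*k**2))/(-5 + k) = (-4 + k + 2*k**2)/(-5 + k))
-111 + U(-7)*(-95) = -111 + ((-4 - 7 + 2*(-7)**2)/(-5 - 7))*(-95) = -111 + ((-4 - 7 + 2*49)/(-12))*(-95) = -111 - (-4 - 7 + 98)/12*(-95) = -111 - 1/12*87*(-95) = -111 - 29/4*(-95) = -111 + 2755/4 = 2311/4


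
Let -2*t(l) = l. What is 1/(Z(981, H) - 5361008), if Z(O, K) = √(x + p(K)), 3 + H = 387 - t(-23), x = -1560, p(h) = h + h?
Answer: -5361008/28740406776879 - I*√815/28740406776879 ≈ -1.8653e-7 - 9.9331e-13*I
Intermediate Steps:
p(h) = 2*h
t(l) = -l/2
H = 745/2 (H = -3 + (387 - (-1)*(-23)/2) = -3 + (387 - 1*23/2) = -3 + (387 - 23/2) = -3 + 751/2 = 745/2 ≈ 372.50)
Z(O, K) = √(-1560 + 2*K)
1/(Z(981, H) - 5361008) = 1/(√(-1560 + 2*(745/2)) - 5361008) = 1/(√(-1560 + 745) - 5361008) = 1/(√(-815) - 5361008) = 1/(I*√815 - 5361008) = 1/(-5361008 + I*√815)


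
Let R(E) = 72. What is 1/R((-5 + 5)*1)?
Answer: 1/72 ≈ 0.013889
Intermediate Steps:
1/R((-5 + 5)*1) = 1/72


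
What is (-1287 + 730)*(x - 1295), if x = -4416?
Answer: 3181027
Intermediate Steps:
(-1287 + 730)*(x - 1295) = (-1287 + 730)*(-4416 - 1295) = -557*(-5711) = 3181027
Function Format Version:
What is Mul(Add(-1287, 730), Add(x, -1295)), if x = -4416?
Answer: 3181027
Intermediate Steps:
Mul(Add(-1287, 730), Add(x, -1295)) = Mul(Add(-1287, 730), Add(-4416, -1295)) = Mul(-557, -5711) = 3181027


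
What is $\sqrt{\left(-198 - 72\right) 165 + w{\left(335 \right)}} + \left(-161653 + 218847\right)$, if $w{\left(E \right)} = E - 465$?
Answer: $57194 + 2 i \sqrt{11170} \approx 57194.0 + 211.38 i$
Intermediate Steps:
$w{\left(E \right)} = -465 + E$
$\sqrt{\left(-198 - 72\right) 165 + w{\left(335 \right)}} + \left(-161653 + 218847\right) = \sqrt{\left(-198 - 72\right) 165 + \left(-465 + 335\right)} + \left(-161653 + 218847\right) = \sqrt{\left(-270\right) 165 - 130} + 57194 = \sqrt{-44550 - 130} + 57194 = \sqrt{-44680} + 57194 = 2 i \sqrt{11170} + 57194 = 57194 + 2 i \sqrt{11170}$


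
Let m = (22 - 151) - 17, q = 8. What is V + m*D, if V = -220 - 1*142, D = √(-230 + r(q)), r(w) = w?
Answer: -362 - 146*I*√222 ≈ -362.0 - 2175.4*I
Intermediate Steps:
m = -146 (m = -129 - 17 = -146)
D = I*√222 (D = √(-230 + 8) = √(-222) = I*√222 ≈ 14.9*I)
V = -362 (V = -220 - 142 = -362)
V + m*D = -362 - 146*I*√222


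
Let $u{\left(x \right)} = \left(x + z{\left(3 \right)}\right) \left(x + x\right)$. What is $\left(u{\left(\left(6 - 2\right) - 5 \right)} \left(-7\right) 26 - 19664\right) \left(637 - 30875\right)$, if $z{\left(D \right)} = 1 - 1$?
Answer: $605606664$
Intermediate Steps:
$z{\left(D \right)} = 0$ ($z{\left(D \right)} = 1 - 1 = 0$)
$u{\left(x \right)} = 2 x^{2}$ ($u{\left(x \right)} = \left(x + 0\right) \left(x + x\right) = x 2 x = 2 x^{2}$)
$\left(u{\left(\left(6 - 2\right) - 5 \right)} \left(-7\right) 26 - 19664\right) \left(637 - 30875\right) = \left(2 \left(\left(6 - 2\right) - 5\right)^{2} \left(-7\right) 26 - 19664\right) \left(637 - 30875\right) = \left(2 \left(4 - 5\right)^{2} \left(-7\right) 26 - 19664\right) \left(-30238\right) = \left(2 \left(-1\right)^{2} \left(-7\right) 26 - 19664\right) \left(-30238\right) = \left(2 \cdot 1 \left(-7\right) 26 - 19664\right) \left(-30238\right) = \left(2 \left(-7\right) 26 - 19664\right) \left(-30238\right) = \left(\left(-14\right) 26 - 19664\right) \left(-30238\right) = \left(-364 - 19664\right) \left(-30238\right) = \left(-20028\right) \left(-30238\right) = 605606664$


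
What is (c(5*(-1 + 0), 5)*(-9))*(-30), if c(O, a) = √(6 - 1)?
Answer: 270*√5 ≈ 603.74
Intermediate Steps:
c(O, a) = √5
(c(5*(-1 + 0), 5)*(-9))*(-30) = (√5*(-9))*(-30) = -9*√5*(-30) = 270*√5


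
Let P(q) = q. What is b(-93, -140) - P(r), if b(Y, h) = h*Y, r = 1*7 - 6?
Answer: 13019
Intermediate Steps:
r = 1 (r = 7 - 6 = 1)
b(Y, h) = Y*h
b(-93, -140) - P(r) = -93*(-140) - 1*1 = 13020 - 1 = 13019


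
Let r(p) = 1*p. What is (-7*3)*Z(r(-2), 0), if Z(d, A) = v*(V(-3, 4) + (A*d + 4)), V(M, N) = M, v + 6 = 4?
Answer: 42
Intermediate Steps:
v = -2 (v = -6 + 4 = -2)
r(p) = p
Z(d, A) = -2 - 2*A*d (Z(d, A) = -2*(-3 + (A*d + 4)) = -2*(-3 + (4 + A*d)) = -2*(1 + A*d) = -2 - 2*A*d)
(-7*3)*Z(r(-2), 0) = (-7*3)*(-2 - 2*0*(-2)) = -21*(-2 + 0) = -21*(-2) = 42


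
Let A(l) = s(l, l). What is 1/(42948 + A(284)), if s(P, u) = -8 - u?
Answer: 1/42656 ≈ 2.3443e-5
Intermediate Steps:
A(l) = -8 - l
1/(42948 + A(284)) = 1/(42948 + (-8 - 1*284)) = 1/(42948 + (-8 - 284)) = 1/(42948 - 292) = 1/42656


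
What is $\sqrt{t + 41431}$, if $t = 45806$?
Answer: $9 \sqrt{1077} \approx 295.36$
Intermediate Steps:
$\sqrt{t + 41431} = \sqrt{45806 + 41431} = \sqrt{87237} = 9 \sqrt{1077}$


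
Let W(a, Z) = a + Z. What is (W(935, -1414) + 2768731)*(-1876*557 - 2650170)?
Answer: -10228973501704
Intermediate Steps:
W(a, Z) = Z + a
(W(935, -1414) + 2768731)*(-1876*557 - 2650170) = ((-1414 + 935) + 2768731)*(-1876*557 - 2650170) = (-479 + 2768731)*(-1044932 - 2650170) = 2768252*(-3695102) = -10228973501704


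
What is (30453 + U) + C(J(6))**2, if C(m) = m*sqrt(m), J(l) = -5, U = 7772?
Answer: 38100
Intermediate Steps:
C(m) = m**(3/2)
(30453 + U) + C(J(6))**2 = (30453 + 7772) + ((-5)**(3/2))**2 = 38225 + (-5*I*sqrt(5))**2 = 38225 - 125 = 38100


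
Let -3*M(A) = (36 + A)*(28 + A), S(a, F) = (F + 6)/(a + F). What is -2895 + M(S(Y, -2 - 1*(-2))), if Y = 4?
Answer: -13055/4 ≈ -3263.8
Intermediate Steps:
S(a, F) = (6 + F)/(F + a)
M(A) = -(28 + A)*(36 + A)/3 (M(A) = -(36 + A)*(28 + A)/3 = -(28 + A)*(36 + A)/3)
-2895 + M(S(Y, -2 - 1*(-2))) = -2895 + (-336 - 64*(6 + (-2 - 1*(-2)))/(3*((-2 - 1*(-2)) + 4)) - (6 + (-2 - 1*(-2)))²/((-2 - 1*(-2)) + 4)²/3) = -2895 + (-336 - 64*(6 + (-2 + 2))/(3*((-2 + 2) + 4)) - (6 + (-2 + 2))²/((-2 + 2) + 4)²/3) = -2895 + (-336 - 64*(6 + 0)/(3*(0 + 4)) - (6 + 0)²/(0 + 4)²/3) = -2895 + (-336 - 64*6/(3*4) - (6/4)²/3) = -2895 + (-336 - 16*6/3 - ((¼)*6)²/3) = -2895 + (-336 - 64/3*3/2 - (3/2)²/3) = -2895 + (-336 - 32 - ⅓*9/4) = -2895 + (-336 - 32 - ¾) = -2895 - 1475/4 = -13055/4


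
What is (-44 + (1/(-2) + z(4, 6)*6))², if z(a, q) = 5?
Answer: 841/4 ≈ 210.25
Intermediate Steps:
(-44 + (1/(-2) + z(4, 6)*6))² = (-44 + (1/(-2) + 5*6))² = (-44 + (-½ + 30))² = (-44 + 59/2)² = (-29/2)² = 841/4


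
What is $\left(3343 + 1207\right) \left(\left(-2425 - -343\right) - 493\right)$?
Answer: $-11716250$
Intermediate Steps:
$\left(3343 + 1207\right) \left(\left(-2425 - -343\right) - 493\right) = 4550 \left(\left(-2425 + 343\right) - 493\right) = 4550 \left(-2082 - 493\right) = 4550 \left(-2575\right) = -11716250$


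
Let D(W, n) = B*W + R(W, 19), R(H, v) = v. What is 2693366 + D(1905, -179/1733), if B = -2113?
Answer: -1331880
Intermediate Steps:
D(W, n) = 19 - 2113*W (D(W, n) = -2113*W + 19 = 19 - 2113*W)
2693366 + D(1905, -179/1733) = 2693366 + (19 - 2113*1905) = 2693366 + (19 - 4025265) = 2693366 - 4025246 = -1331880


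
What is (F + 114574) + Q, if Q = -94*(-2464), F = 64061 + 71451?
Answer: 481702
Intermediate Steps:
F = 135512
Q = 231616
(F + 114574) + Q = (135512 + 114574) + 231616 = 250086 + 231616 = 481702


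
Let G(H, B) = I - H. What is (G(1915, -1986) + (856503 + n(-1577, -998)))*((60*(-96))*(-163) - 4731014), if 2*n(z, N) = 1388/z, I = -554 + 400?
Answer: -268930503926264/83 ≈ -3.2401e+12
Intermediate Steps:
I = -154
G(H, B) = -154 - H
n(z, N) = 694/z (n(z, N) = (1388/z)/2 = 694/z)
(G(1915, -1986) + (856503 + n(-1577, -998)))*((60*(-96))*(-163) - 4731014) = ((-154 - 1*1915) + (856503 + 694/(-1577)))*((60*(-96))*(-163) - 4731014) = ((-154 - 1915) + (856503 + 694*(-1/1577)))*(-5760*(-163) - 4731014) = (-2069 + (856503 - 694/1577))*(938880 - 4731014) = (-2069 + 1350704537/1577)*(-3792134) = (1347441724/1577)*(-3792134) = -268930503926264/83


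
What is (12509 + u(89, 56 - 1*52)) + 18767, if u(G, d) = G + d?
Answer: 31369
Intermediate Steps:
(12509 + u(89, 56 - 1*52)) + 18767 = (12509 + (89 + (56 - 1*52))) + 18767 = (12509 + (89 + (56 - 52))) + 18767 = (12509 + (89 + 4)) + 18767 = (12509 + 93) + 18767 = 12602 + 18767 = 31369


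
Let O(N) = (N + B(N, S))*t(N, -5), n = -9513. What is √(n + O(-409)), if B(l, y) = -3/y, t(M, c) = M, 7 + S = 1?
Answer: √630254/2 ≈ 396.94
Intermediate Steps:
S = -6 (S = -7 + 1 = -6)
O(N) = N*(½ + N) (O(N) = (N - 3/(-6))*N = (N - 3*(-⅙))*N = (N + ½)*N = (½ + N)*N = N*(½ + N))
√(n + O(-409)) = √(-9513 - 409*(½ - 409)) = √(-9513 - 409*(-817/2)) = √(-9513 + 334153/2) = √(315127/2) = √630254/2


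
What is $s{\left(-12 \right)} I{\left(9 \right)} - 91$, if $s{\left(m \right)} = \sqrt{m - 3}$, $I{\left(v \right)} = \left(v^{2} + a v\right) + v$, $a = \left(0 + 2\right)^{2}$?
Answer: $-91 + 126 i \sqrt{15} \approx -91.0 + 488.0 i$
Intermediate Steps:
$a = 4$ ($a = 2^{2} = 4$)
$I{\left(v \right)} = v^{2} + 5 v$ ($I{\left(v \right)} = \left(v^{2} + 4 v\right) + v = v^{2} + 5 v$)
$s{\left(m \right)} = \sqrt{-3 + m}$
$s{\left(-12 \right)} I{\left(9 \right)} - 91 = \sqrt{-3 - 12} \cdot 9 \left(5 + 9\right) - 91 = \sqrt{-15} \cdot 9 \cdot 14 - 91 = i \sqrt{15} \cdot 126 - 91 = 126 i \sqrt{15} - 91 = -91 + 126 i \sqrt{15}$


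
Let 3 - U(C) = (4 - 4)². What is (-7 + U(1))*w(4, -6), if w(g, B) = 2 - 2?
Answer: 0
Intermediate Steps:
w(g, B) = 0
U(C) = 3 (U(C) = 3 - (4 - 4)² = 3 - 1*0² = 3 - 1*0 = 3 + 0 = 3)
(-7 + U(1))*w(4, -6) = (-7 + 3)*0 = -4*0 = 0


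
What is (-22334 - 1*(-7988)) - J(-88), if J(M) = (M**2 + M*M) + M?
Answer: -29746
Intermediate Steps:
J(M) = M + 2*M**2 (J(M) = (M**2 + M**2) + M = 2*M**2 + M = M + 2*M**2)
(-22334 - 1*(-7988)) - J(-88) = (-22334 - 1*(-7988)) - (-88)*(1 + 2*(-88)) = (-22334 + 7988) - (-88)*(1 - 176) = -14346 - (-88)*(-175) = -14346 - 1*15400 = -14346 - 15400 = -29746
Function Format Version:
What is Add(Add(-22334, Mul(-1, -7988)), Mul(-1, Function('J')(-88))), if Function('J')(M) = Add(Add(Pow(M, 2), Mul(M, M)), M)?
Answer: -29746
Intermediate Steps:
Function('J')(M) = Add(M, Mul(2, Pow(M, 2))) (Function('J')(M) = Add(Add(Pow(M, 2), Pow(M, 2)), M) = Add(Mul(2, Pow(M, 2)), M) = Add(M, Mul(2, Pow(M, 2))))
Add(Add(-22334, Mul(-1, -7988)), Mul(-1, Function('J')(-88))) = Add(Add(-22334, Mul(-1, -7988)), Mul(-1, Mul(-88, Add(1, Mul(2, -88))))) = Add(Add(-22334, 7988), Mul(-1, Mul(-88, Add(1, -176)))) = Add(-14346, Mul(-1, Mul(-88, -175))) = Add(-14346, Mul(-1, 15400)) = Add(-14346, -15400) = -29746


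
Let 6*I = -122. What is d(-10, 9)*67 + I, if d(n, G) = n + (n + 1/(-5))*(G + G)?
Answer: -194873/15 ≈ -12992.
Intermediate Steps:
I = -61/3 (I = (⅙)*(-122) = -61/3 ≈ -20.333)
d(n, G) = n + 2*G*(-⅕ + n) (d(n, G) = n + (n + 1*(-⅕))*(2*G) = n + (n - ⅕)*(2*G) = n + (-⅕ + n)*(2*G) = n + 2*G*(-⅕ + n))
d(-10, 9)*67 + I = (-10 - ⅖*9 + 2*9*(-10))*67 - 61/3 = (-10 - 18/5 - 180)*67 - 61/3 = -968/5*67 - 61/3 = -64856/5 - 61/3 = -194873/15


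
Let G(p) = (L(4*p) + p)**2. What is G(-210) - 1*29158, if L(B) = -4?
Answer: 16638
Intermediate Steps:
G(p) = (-4 + p)**2
G(-210) - 1*29158 = (-4 - 210)**2 - 1*29158 = (-214)**2 - 29158 = 45796 - 29158 = 16638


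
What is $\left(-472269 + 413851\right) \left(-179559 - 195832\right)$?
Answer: $21929591438$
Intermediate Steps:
$\left(-472269 + 413851\right) \left(-179559 - 195832\right) = \left(-58418\right) \left(-375391\right) = 21929591438$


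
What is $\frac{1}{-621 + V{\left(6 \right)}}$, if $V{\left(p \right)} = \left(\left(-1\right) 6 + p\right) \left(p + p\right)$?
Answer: $- \frac{1}{621} \approx -0.0016103$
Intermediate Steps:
$V{\left(p \right)} = 2 p \left(-6 + p\right)$ ($V{\left(p \right)} = \left(-6 + p\right) 2 p = 2 p \left(-6 + p\right)$)
$\frac{1}{-621 + V{\left(6 \right)}} = \frac{1}{-621 + 2 \cdot 6 \left(-6 + 6\right)} = \frac{1}{-621 + 2 \cdot 6 \cdot 0} = \frac{1}{-621 + 0} = \frac{1}{-621} = - \frac{1}{621}$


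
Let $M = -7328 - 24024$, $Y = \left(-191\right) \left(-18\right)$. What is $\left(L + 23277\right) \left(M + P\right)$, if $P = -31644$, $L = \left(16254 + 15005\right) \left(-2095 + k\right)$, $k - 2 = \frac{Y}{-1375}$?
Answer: $\frac{5671842163267232}{1375} \approx 4.125 \cdot 10^{12}$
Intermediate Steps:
$Y = 3438$
$k = - \frac{688}{1375}$ ($k = 2 + \frac{3438}{-1375} = 2 + 3438 \left(- \frac{1}{1375}\right) = 2 - \frac{3438}{1375} = - \frac{688}{1375} \approx -0.50036$)
$L = - \frac{90066963067}{1375}$ ($L = \left(16254 + 15005\right) \left(-2095 - \frac{688}{1375}\right) = 31259 \left(- \frac{2881313}{1375}\right) = - \frac{90066963067}{1375} \approx -6.5503 \cdot 10^{7}$)
$M = -31352$
$\left(L + 23277\right) \left(M + P\right) = \left(- \frac{90066963067}{1375} + 23277\right) \left(-31352 - 31644\right) = \left(- \frac{90034957192}{1375}\right) \left(-62996\right) = \frac{5671842163267232}{1375}$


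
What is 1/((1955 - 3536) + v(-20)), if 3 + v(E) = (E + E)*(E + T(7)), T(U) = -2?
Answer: -1/704 ≈ -0.0014205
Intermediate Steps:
v(E) = -3 + 2*E*(-2 + E) (v(E) = -3 + (E + E)*(E - 2) = -3 + (2*E)*(-2 + E) = -3 + 2*E*(-2 + E))
1/((1955 - 3536) + v(-20)) = 1/((1955 - 3536) + (-3 - 4*(-20) + 2*(-20)**2)) = 1/(-1581 + (-3 + 80 + 2*400)) = 1/(-1581 + (-3 + 80 + 800)) = 1/(-1581 + 877) = 1/(-704) = -1/704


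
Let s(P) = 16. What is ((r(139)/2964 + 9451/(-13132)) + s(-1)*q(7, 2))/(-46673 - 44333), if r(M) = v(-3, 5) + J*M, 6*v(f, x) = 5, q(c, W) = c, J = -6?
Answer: -6480674801/5313373661232 ≈ -0.0012197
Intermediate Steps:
v(f, x) = 5/6 (v(f, x) = (1/6)*5 = 5/6)
r(M) = 5/6 - 6*M
((r(139)/2964 + 9451/(-13132)) + s(-1)*q(7, 2))/(-46673 - 44333) = (((5/6 - 6*139)/2964 + 9451/(-13132)) + 16*7)/(-46673 - 44333) = (((5/6 - 834)*(1/2964) + 9451*(-1/13132)) + 112)/(-91006) = ((-4999/6*1/2964 - 9451/13132) + 112)*(-1/91006) = ((-4999/17784 - 9451/13132) + 112)*(-1/91006) = (-58430863/58384872 + 112)*(-1/91006) = (6480674801/58384872)*(-1/91006) = -6480674801/5313373661232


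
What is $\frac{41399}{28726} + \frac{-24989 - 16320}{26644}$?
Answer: $- \frac{41803689}{382687772} \approx -0.10924$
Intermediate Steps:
$\frac{41399}{28726} + \frac{-24989 - 16320}{26644} = 41399 \cdot \frac{1}{28726} - \frac{41309}{26644} = \frac{41399}{28726} - \frac{41309}{26644} = - \frac{41803689}{382687772}$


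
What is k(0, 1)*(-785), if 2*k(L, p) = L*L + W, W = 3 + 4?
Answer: -5495/2 ≈ -2747.5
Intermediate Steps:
W = 7
k(L, p) = 7/2 + L**2/2 (k(L, p) = (L*L + 7)/2 = (L**2 + 7)/2 = (7 + L**2)/2 = 7/2 + L**2/2)
k(0, 1)*(-785) = (7/2 + (1/2)*0**2)*(-785) = (7/2 + (1/2)*0)*(-785) = (7/2 + 0)*(-785) = (7/2)*(-785) = -5495/2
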